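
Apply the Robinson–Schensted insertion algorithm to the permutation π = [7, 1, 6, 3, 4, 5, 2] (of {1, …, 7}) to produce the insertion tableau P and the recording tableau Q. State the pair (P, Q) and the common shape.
P = [1, 2, 4, 5] / [3] / [6] / [7];  Q = [1, 3, 5, 6] / [2] / [4] / [7];  common shape = (4, 1, 1, 1)

Row-insert the values π_1, π_2, … into P one at a time, bumping the leftmost entry strictly greater than the inserted value down to the next row. The recording tableau Q records, in position (i, j), the step at which that cell was added to P.
  Insert 7 (step 1): P = [7];  Q = [1]
  Insert 1 (step 2): P = [1] / [7];  Q = [1] / [2]
  Insert 6 (step 3): P = [1, 6] / [7];  Q = [1, 3] / [2]
  Insert 3 (step 4): P = [1, 3] / [6] / [7];  Q = [1, 3] / [2] / [4]
  Insert 4 (step 5): P = [1, 3, 4] / [6] / [7];  Q = [1, 3, 5] / [2] / [4]
  Insert 5 (step 6): P = [1, 3, 4, 5] / [6] / [7];  Q = [1, 3, 5, 6] / [2] / [4]
  Insert 2 (step 7): P = [1, 2, 4, 5] / [3] / [6] / [7];  Q = [1, 3, 5, 6] / [2] / [4] / [7]
Final shape: (4, 1, 1, 1).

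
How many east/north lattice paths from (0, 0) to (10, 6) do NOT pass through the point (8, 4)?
Number of paths = 5038

Total paths from (0, 0) to (10, 6): C(16, 10) = 8008. Paths through (8, 4): (paths (0, 0) → (8, 4)) × (paths (8, 4) → (10, 6)) = C(12, 8) · C(4, 2) = 495 · 6 = 2970. Avoidance count = 8008 − 2970 = 5038.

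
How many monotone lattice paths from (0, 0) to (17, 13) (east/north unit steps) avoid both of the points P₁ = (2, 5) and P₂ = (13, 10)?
Number of paths = 72631426

Inclusion–exclusion. Total paths: C(30, 17) = 119759850. Through P₁: C(7, 2)·C(23, 15) = 10296594. Through P₂: C(23, 13)·C(7, 4) = 40042310. Since P₁ is strictly southwest of P₂, a monotone path through both must visit P₁ then P₂; paths through both = C(7, 2)·C(16, 11)·C(7, 4) = 3210480. Avoid both = 119759850 − 10296594 − 40042310 + 3210480 = 72631426.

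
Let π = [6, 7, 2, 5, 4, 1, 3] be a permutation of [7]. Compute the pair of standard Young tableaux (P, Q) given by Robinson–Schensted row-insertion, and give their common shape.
P = [1, 3] / [2, 4] / [5, 7] / [6];  Q = [1, 2] / [3, 4] / [5, 7] / [6];  common shape = (2, 2, 2, 1)

Row-insert the values π_1, π_2, … into P one at a time, bumping the leftmost entry strictly greater than the inserted value down to the next row. The recording tableau Q records, in position (i, j), the step at which that cell was added to P.
  Insert 6 (step 1): P = [6];  Q = [1]
  Insert 7 (step 2): P = [6, 7];  Q = [1, 2]
  Insert 2 (step 3): P = [2, 7] / [6];  Q = [1, 2] / [3]
  Insert 5 (step 4): P = [2, 5] / [6, 7];  Q = [1, 2] / [3, 4]
  Insert 4 (step 5): P = [2, 4] / [5, 7] / [6];  Q = [1, 2] / [3, 4] / [5]
  Insert 1 (step 6): P = [1, 4] / [2, 7] / [5] / [6];  Q = [1, 2] / [3, 4] / [5] / [6]
  Insert 3 (step 7): P = [1, 3] / [2, 4] / [5, 7] / [6];  Q = [1, 2] / [3, 4] / [5, 7] / [6]
Final shape: (2, 2, 2, 1).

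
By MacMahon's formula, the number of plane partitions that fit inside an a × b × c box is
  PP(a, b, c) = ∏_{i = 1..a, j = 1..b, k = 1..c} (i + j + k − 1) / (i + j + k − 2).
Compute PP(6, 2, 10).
PP(6, 2, 10) = 14158144

Evaluate the triple product over i = 1..6, j = 1..2, k = 1..10. The factors are (2/1) · (3/2) · (4/3) · (5/4) · (6/5) · (7/6) · (8/7) · (9/8) · … (120 factors total). The numerators and denominators telescope so the product is an integer; carrying out the multiplication exactly gives PP(6, 2, 10) = 14158144.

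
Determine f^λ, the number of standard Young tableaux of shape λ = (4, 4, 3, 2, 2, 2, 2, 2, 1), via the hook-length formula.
# SYT of shape (4, 4, 3, 2, 2, 2, 2, 2, 1) = 206926720

Hook-length formula: f^λ = n! / Π hook(c), product over all cells c of the Young diagram. For λ = (4, 4, 3, 2, 2, 2, 2, 2, 1), n = 22 boxes. Hook lengths by row (left-to-right, top-to-bottom): [12, 10, 4, 2]; [11, 9, 3, 1]; [9, 7, 1]; [7, 5]; [6, 4]; [5, 3]; [4, 2]; [3, 1]; [1]. Product of hooks = 5431878144000. So f^λ = 22! / 5431878144000 = 1124000727777607680000 / 5431878144000 = 206926720.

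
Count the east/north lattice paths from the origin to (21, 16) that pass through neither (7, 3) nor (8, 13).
Number of paths = 10355563470

Inclusion–exclusion. Total paths: C(37, 21) = 12875774670. Through P₁: C(10, 7)·C(27, 14) = 2406996000. Through P₂: C(21, 8)·C(16, 13) = 113954400. Since P₁ is strictly southwest of P₂, a monotone path through both must visit P₁ then P₂; paths through both = C(10, 7)·C(11, 1)·C(16, 13) = 739200. Avoid both = 12875774670 − 2406996000 − 113954400 + 739200 = 10355563470.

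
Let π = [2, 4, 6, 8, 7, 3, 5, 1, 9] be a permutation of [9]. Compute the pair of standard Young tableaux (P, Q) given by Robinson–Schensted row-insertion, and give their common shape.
P = [1, 3, 5, 7, 9] / [2, 6] / [4] / [8];  Q = [1, 2, 3, 4, 9] / [5, 7] / [6] / [8];  common shape = (5, 2, 1, 1)

Row-insert the values π_1, π_2, … into P one at a time, bumping the leftmost entry strictly greater than the inserted value down to the next row. The recording tableau Q records, in position (i, j), the step at which that cell was added to P.
  Insert 2 (step 1): P = [2];  Q = [1]
  Insert 4 (step 2): P = [2, 4];  Q = [1, 2]
  Insert 6 (step 3): P = [2, 4, 6];  Q = [1, 2, 3]
  Insert 8 (step 4): P = [2, 4, 6, 8];  Q = [1, 2, 3, 4]
  Insert 7 (step 5): P = [2, 4, 6, 7] / [8];  Q = [1, 2, 3, 4] / [5]
  Insert 3 (step 6): P = [2, 3, 6, 7] / [4] / [8];  Q = [1, 2, 3, 4] / [5] / [6]
  Insert 5 (step 7): P = [2, 3, 5, 7] / [4, 6] / [8];  Q = [1, 2, 3, 4] / [5, 7] / [6]
  Insert 1 (step 8): P = [1, 3, 5, 7] / [2, 6] / [4] / [8];  Q = [1, 2, 3, 4] / [5, 7] / [6] / [8]
  Insert 9 (step 9): P = [1, 3, 5, 7, 9] / [2, 6] / [4] / [8];  Q = [1, 2, 3, 4, 9] / [5, 7] / [6] / [8]
Final shape: (5, 2, 1, 1).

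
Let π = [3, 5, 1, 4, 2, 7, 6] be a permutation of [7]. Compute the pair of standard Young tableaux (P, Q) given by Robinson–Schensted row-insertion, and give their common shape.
P = [1, 2, 6] / [3, 4, 7] / [5];  Q = [1, 2, 6] / [3, 4, 7] / [5];  common shape = (3, 3, 1)

Row-insert the values π_1, π_2, … into P one at a time, bumping the leftmost entry strictly greater than the inserted value down to the next row. The recording tableau Q records, in position (i, j), the step at which that cell was added to P.
  Insert 3 (step 1): P = [3];  Q = [1]
  Insert 5 (step 2): P = [3, 5];  Q = [1, 2]
  Insert 1 (step 3): P = [1, 5] / [3];  Q = [1, 2] / [3]
  Insert 4 (step 4): P = [1, 4] / [3, 5];  Q = [1, 2] / [3, 4]
  Insert 2 (step 5): P = [1, 2] / [3, 4] / [5];  Q = [1, 2] / [3, 4] / [5]
  Insert 7 (step 6): P = [1, 2, 7] / [3, 4] / [5];  Q = [1, 2, 6] / [3, 4] / [5]
  Insert 6 (step 7): P = [1, 2, 6] / [3, 4, 7] / [5];  Q = [1, 2, 6] / [3, 4, 7] / [5]
Final shape: (3, 3, 1).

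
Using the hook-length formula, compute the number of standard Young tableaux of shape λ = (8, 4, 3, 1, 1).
# SYT of shape (8, 4, 3, 1, 1) = 1701700

Hook-length formula: f^λ = n! / Π hook(c), product over all cells c of the Young diagram. For λ = (8, 4, 3, 1, 1), n = 17 boxes. Hook lengths by row (left-to-right, top-to-bottom): [12, 9, 8, 6, 4, 3, 2, 1]; [7, 4, 3, 1]; [5, 2, 1]; [2]; [1]. Product of hooks = 209018880. So f^λ = 17! / 209018880 = 355687428096000 / 209018880 = 1701700.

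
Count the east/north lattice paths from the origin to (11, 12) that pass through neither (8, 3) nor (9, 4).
Number of paths = 1298453

Inclusion–exclusion. Total paths: C(23, 11) = 1352078. Through P₁: C(11, 8)·C(12, 3) = 36300. Through P₂: C(13, 9)·C(10, 2) = 32175. Since P₁ is strictly southwest of P₂, a monotone path through both must visit P₁ then P₂; paths through both = C(11, 8)·C(2, 1)·C(10, 2) = 14850. Avoid both = 1352078 − 36300 − 32175 + 14850 = 1298453.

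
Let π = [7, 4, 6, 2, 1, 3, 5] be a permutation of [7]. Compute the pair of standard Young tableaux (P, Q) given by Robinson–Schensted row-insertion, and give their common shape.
P = [1, 3, 5] / [2, 6] / [4] / [7];  Q = [1, 3, 7] / [2, 6] / [4] / [5];  common shape = (3, 2, 1, 1)

Row-insert the values π_1, π_2, … into P one at a time, bumping the leftmost entry strictly greater than the inserted value down to the next row. The recording tableau Q records, in position (i, j), the step at which that cell was added to P.
  Insert 7 (step 1): P = [7];  Q = [1]
  Insert 4 (step 2): P = [4] / [7];  Q = [1] / [2]
  Insert 6 (step 3): P = [4, 6] / [7];  Q = [1, 3] / [2]
  Insert 2 (step 4): P = [2, 6] / [4] / [7];  Q = [1, 3] / [2] / [4]
  Insert 1 (step 5): P = [1, 6] / [2] / [4] / [7];  Q = [1, 3] / [2] / [4] / [5]
  Insert 3 (step 6): P = [1, 3] / [2, 6] / [4] / [7];  Q = [1, 3] / [2, 6] / [4] / [5]
  Insert 5 (step 7): P = [1, 3, 5] / [2, 6] / [4] / [7];  Q = [1, 3, 7] / [2, 6] / [4] / [5]
Final shape: (3, 2, 1, 1).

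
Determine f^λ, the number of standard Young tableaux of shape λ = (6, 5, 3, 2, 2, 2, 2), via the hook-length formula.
# SYT of shape (6, 5, 3, 2, 2, 2, 2) = 1357956600

Hook-length formula: f^λ = n! / Π hook(c), product over all cells c of the Young diagram. For λ = (6, 5, 3, 2, 2, 2, 2), n = 22 boxes. Hook lengths by row (left-to-right, top-to-bottom): [12, 11, 6, 4, 3, 1]; [10, 9, 4, 2, 1]; [7, 6, 1]; [5, 4]; [4, 3]; [3, 2]; [2, 1]. Product of hooks = 827714764800. So f^λ = 22! / 827714764800 = 1124000727777607680000 / 827714764800 = 1357956600.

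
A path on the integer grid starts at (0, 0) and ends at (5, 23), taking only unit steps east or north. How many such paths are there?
Number of paths = 98280

A monotone lattice path from (0, 0) to (5, 23) consists of 5 east steps and 23 north steps in some order, so it is determined by which 5 of the 28 steps are east. The count is C(28, 5) = 98280.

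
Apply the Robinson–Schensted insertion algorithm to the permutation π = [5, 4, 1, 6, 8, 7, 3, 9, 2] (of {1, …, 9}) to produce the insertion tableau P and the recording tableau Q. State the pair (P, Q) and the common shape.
P = [1, 2, 7, 9] / [3, 6] / [4, 8] / [5];  Q = [1, 4, 5, 8] / [2, 6] / [3, 7] / [9];  common shape = (4, 2, 2, 1)

Row-insert the values π_1, π_2, … into P one at a time, bumping the leftmost entry strictly greater than the inserted value down to the next row. The recording tableau Q records, in position (i, j), the step at which that cell was added to P.
  Insert 5 (step 1): P = [5];  Q = [1]
  Insert 4 (step 2): P = [4] / [5];  Q = [1] / [2]
  Insert 1 (step 3): P = [1] / [4] / [5];  Q = [1] / [2] / [3]
  Insert 6 (step 4): P = [1, 6] / [4] / [5];  Q = [1, 4] / [2] / [3]
  Insert 8 (step 5): P = [1, 6, 8] / [4] / [5];  Q = [1, 4, 5] / [2] / [3]
  Insert 7 (step 6): P = [1, 6, 7] / [4, 8] / [5];  Q = [1, 4, 5] / [2, 6] / [3]
  Insert 3 (step 7): P = [1, 3, 7] / [4, 6] / [5, 8];  Q = [1, 4, 5] / [2, 6] / [3, 7]
  Insert 9 (step 8): P = [1, 3, 7, 9] / [4, 6] / [5, 8];  Q = [1, 4, 5, 8] / [2, 6] / [3, 7]
  Insert 2 (step 9): P = [1, 2, 7, 9] / [3, 6] / [4, 8] / [5];  Q = [1, 4, 5, 8] / [2, 6] / [3, 7] / [9]
Final shape: (4, 2, 2, 1).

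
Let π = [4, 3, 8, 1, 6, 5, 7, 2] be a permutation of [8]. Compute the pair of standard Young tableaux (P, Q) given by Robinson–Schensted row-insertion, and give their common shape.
P = [1, 2, 7] / [3, 5] / [4, 6] / [8];  Q = [1, 3, 7] / [2, 5] / [4, 6] / [8];  common shape = (3, 2, 2, 1)

Row-insert the values π_1, π_2, … into P one at a time, bumping the leftmost entry strictly greater than the inserted value down to the next row. The recording tableau Q records, in position (i, j), the step at which that cell was added to P.
  Insert 4 (step 1): P = [4];  Q = [1]
  Insert 3 (step 2): P = [3] / [4];  Q = [1] / [2]
  Insert 8 (step 3): P = [3, 8] / [4];  Q = [1, 3] / [2]
  Insert 1 (step 4): P = [1, 8] / [3] / [4];  Q = [1, 3] / [2] / [4]
  Insert 6 (step 5): P = [1, 6] / [3, 8] / [4];  Q = [1, 3] / [2, 5] / [4]
  Insert 5 (step 6): P = [1, 5] / [3, 6] / [4, 8];  Q = [1, 3] / [2, 5] / [4, 6]
  Insert 7 (step 7): P = [1, 5, 7] / [3, 6] / [4, 8];  Q = [1, 3, 7] / [2, 5] / [4, 6]
  Insert 2 (step 8): P = [1, 2, 7] / [3, 5] / [4, 6] / [8];  Q = [1, 3, 7] / [2, 5] / [4, 6] / [8]
Final shape: (3, 2, 2, 1).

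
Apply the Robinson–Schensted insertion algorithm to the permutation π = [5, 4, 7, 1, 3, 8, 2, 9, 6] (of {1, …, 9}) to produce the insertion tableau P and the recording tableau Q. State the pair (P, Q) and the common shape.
P = [1, 2, 6, 9] / [3, 7, 8] / [4] / [5];  Q = [1, 3, 6, 8] / [2, 5, 9] / [4] / [7];  common shape = (4, 3, 1, 1)

Row-insert the values π_1, π_2, … into P one at a time, bumping the leftmost entry strictly greater than the inserted value down to the next row. The recording tableau Q records, in position (i, j), the step at which that cell was added to P.
  Insert 5 (step 1): P = [5];  Q = [1]
  Insert 4 (step 2): P = [4] / [5];  Q = [1] / [2]
  Insert 7 (step 3): P = [4, 7] / [5];  Q = [1, 3] / [2]
  Insert 1 (step 4): P = [1, 7] / [4] / [5];  Q = [1, 3] / [2] / [4]
  Insert 3 (step 5): P = [1, 3] / [4, 7] / [5];  Q = [1, 3] / [2, 5] / [4]
  Insert 8 (step 6): P = [1, 3, 8] / [4, 7] / [5];  Q = [1, 3, 6] / [2, 5] / [4]
  Insert 2 (step 7): P = [1, 2, 8] / [3, 7] / [4] / [5];  Q = [1, 3, 6] / [2, 5] / [4] / [7]
  Insert 9 (step 8): P = [1, 2, 8, 9] / [3, 7] / [4] / [5];  Q = [1, 3, 6, 8] / [2, 5] / [4] / [7]
  Insert 6 (step 9): P = [1, 2, 6, 9] / [3, 7, 8] / [4] / [5];  Q = [1, 3, 6, 8] / [2, 5, 9] / [4] / [7]
Final shape: (4, 3, 1, 1).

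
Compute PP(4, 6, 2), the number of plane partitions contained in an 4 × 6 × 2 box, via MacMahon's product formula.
PP(4, 6, 2) = 13860

Evaluate the triple product over i = 1..4, j = 1..6, k = 1..2. The factors are (2/1) · (3/2) · (3/2) · (4/3) · (4/3) · (5/4) · (5/4) · (6/5) · … (48 factors total). The numerators and denominators telescope so the product is an integer; carrying out the multiplication exactly gives PP(4, 6, 2) = 13860.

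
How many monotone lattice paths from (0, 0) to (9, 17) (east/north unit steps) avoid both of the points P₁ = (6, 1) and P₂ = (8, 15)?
Number of paths = 1649345

Inclusion–exclusion. Total paths: C(26, 9) = 3124550. Through P₁: C(7, 6)·C(19, 3) = 6783. Through P₂: C(23, 8)·C(3, 1) = 1470942. Since P₁ is strictly southwest of P₂, a monotone path through both must visit P₁ then P₂; paths through both = C(7, 6)·C(16, 2)·C(3, 1) = 2520. Avoid both = 3124550 − 6783 − 1470942 + 2520 = 1649345.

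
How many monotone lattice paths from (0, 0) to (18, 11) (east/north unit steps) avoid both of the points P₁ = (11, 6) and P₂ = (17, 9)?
Number of paths = 18540600

Inclusion–exclusion. Total paths: C(29, 18) = 34597290. Through P₁: C(17, 11)·C(12, 7) = 9801792. Through P₂: C(26, 17)·C(3, 1) = 9373650. Since P₁ is strictly southwest of P₂, a monotone path through both must visit P₁ then P₂; paths through both = C(17, 11)·C(9, 6)·C(3, 1) = 3118752. Avoid both = 34597290 − 9801792 − 9373650 + 3118752 = 18540600.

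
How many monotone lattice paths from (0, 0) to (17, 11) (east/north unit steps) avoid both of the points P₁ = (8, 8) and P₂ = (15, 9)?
Number of paths = 11415516

Inclusion–exclusion. Total paths: C(28, 17) = 21474180. Through P₁: C(16, 8)·C(12, 9) = 2831400. Through P₂: C(24, 15)·C(4, 2) = 7845024. Since P₁ is strictly southwest of P₂, a monotone path through both must visit P₁ then P₂; paths through both = C(16, 8)·C(8, 7)·C(4, 2) = 617760. Avoid both = 21474180 − 2831400 − 7845024 + 617760 = 11415516.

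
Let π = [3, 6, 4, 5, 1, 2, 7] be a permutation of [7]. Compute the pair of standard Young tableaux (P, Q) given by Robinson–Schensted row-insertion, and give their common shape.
P = [1, 2, 5, 7] / [3, 4] / [6];  Q = [1, 2, 4, 7] / [3, 6] / [5];  common shape = (4, 2, 1)

Row-insert the values π_1, π_2, … into P one at a time, bumping the leftmost entry strictly greater than the inserted value down to the next row. The recording tableau Q records, in position (i, j), the step at which that cell was added to P.
  Insert 3 (step 1): P = [3];  Q = [1]
  Insert 6 (step 2): P = [3, 6];  Q = [1, 2]
  Insert 4 (step 3): P = [3, 4] / [6];  Q = [1, 2] / [3]
  Insert 5 (step 4): P = [3, 4, 5] / [6];  Q = [1, 2, 4] / [3]
  Insert 1 (step 5): P = [1, 4, 5] / [3] / [6];  Q = [1, 2, 4] / [3] / [5]
  Insert 2 (step 6): P = [1, 2, 5] / [3, 4] / [6];  Q = [1, 2, 4] / [3, 6] / [5]
  Insert 7 (step 7): P = [1, 2, 5, 7] / [3, 4] / [6];  Q = [1, 2, 4, 7] / [3, 6] / [5]
Final shape: (4, 2, 1).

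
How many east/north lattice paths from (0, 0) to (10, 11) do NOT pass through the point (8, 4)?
Number of paths = 334896

Total paths from (0, 0) to (10, 11): C(21, 10) = 352716. Paths through (8, 4): (paths (0, 0) → (8, 4)) × (paths (8, 4) → (10, 11)) = C(12, 8) · C(9, 2) = 495 · 36 = 17820. Avoidance count = 352716 − 17820 = 334896.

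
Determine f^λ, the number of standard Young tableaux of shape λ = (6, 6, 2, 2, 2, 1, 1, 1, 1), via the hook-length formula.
# SYT of shape (6, 6, 2, 2, 2, 1, 1, 1, 1) = 615557250

Hook-length formula: f^λ = n! / Π hook(c), product over all cells c of the Young diagram. For λ = (6, 6, 2, 2, 2, 1, 1, 1, 1), n = 22 boxes. Hook lengths by row (left-to-right, top-to-bottom): [14, 9, 5, 4, 3, 2]; [13, 8, 4, 3, 2, 1]; [8, 3]; [7, 2]; [6, 1]; [4]; [3]; [2]; [1]. Product of hooks = 1825988935680. So f^λ = 22! / 1825988935680 = 1124000727777607680000 / 1825988935680 = 615557250.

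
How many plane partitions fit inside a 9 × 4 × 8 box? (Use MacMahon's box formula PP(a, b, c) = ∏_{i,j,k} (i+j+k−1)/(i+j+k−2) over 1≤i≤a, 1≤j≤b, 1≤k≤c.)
PP(9, 4, 8) = 151561524301616

Evaluate the triple product over i = 1..9, j = 1..4, k = 1..8. The factors are (2/1) · (3/2) · (4/3) · (5/4) · (6/5) · (7/6) · (8/7) · (9/8) · … (288 factors total). The numerators and denominators telescope so the product is an integer; carrying out the multiplication exactly gives PP(9, 4, 8) = 151561524301616.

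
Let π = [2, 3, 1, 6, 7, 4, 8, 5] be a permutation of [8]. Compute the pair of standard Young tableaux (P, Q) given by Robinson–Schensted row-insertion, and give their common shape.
P = [1, 3, 4, 5, 8] / [2, 6, 7];  Q = [1, 2, 4, 5, 7] / [3, 6, 8];  common shape = (5, 3)

Row-insert the values π_1, π_2, … into P one at a time, bumping the leftmost entry strictly greater than the inserted value down to the next row. The recording tableau Q records, in position (i, j), the step at which that cell was added to P.
  Insert 2 (step 1): P = [2];  Q = [1]
  Insert 3 (step 2): P = [2, 3];  Q = [1, 2]
  Insert 1 (step 3): P = [1, 3] / [2];  Q = [1, 2] / [3]
  Insert 6 (step 4): P = [1, 3, 6] / [2];  Q = [1, 2, 4] / [3]
  Insert 7 (step 5): P = [1, 3, 6, 7] / [2];  Q = [1, 2, 4, 5] / [3]
  Insert 4 (step 6): P = [1, 3, 4, 7] / [2, 6];  Q = [1, 2, 4, 5] / [3, 6]
  Insert 8 (step 7): P = [1, 3, 4, 7, 8] / [2, 6];  Q = [1, 2, 4, 5, 7] / [3, 6]
  Insert 5 (step 8): P = [1, 3, 4, 5, 8] / [2, 6, 7];  Q = [1, 2, 4, 5, 7] / [3, 6, 8]
Final shape: (5, 3).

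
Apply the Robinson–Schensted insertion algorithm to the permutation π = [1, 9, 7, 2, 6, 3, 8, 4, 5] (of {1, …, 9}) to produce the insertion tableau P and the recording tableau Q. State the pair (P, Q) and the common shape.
P = [1, 2, 3, 4, 5] / [6, 8] / [7] / [9];  Q = [1, 2, 5, 7, 9] / [3, 8] / [4] / [6];  common shape = (5, 2, 1, 1)

Row-insert the values π_1, π_2, … into P one at a time, bumping the leftmost entry strictly greater than the inserted value down to the next row. The recording tableau Q records, in position (i, j), the step at which that cell was added to P.
  Insert 1 (step 1): P = [1];  Q = [1]
  Insert 9 (step 2): P = [1, 9];  Q = [1, 2]
  Insert 7 (step 3): P = [1, 7] / [9];  Q = [1, 2] / [3]
  Insert 2 (step 4): P = [1, 2] / [7] / [9];  Q = [1, 2] / [3] / [4]
  Insert 6 (step 5): P = [1, 2, 6] / [7] / [9];  Q = [1, 2, 5] / [3] / [4]
  Insert 3 (step 6): P = [1, 2, 3] / [6] / [7] / [9];  Q = [1, 2, 5] / [3] / [4] / [6]
  Insert 8 (step 7): P = [1, 2, 3, 8] / [6] / [7] / [9];  Q = [1, 2, 5, 7] / [3] / [4] / [6]
  Insert 4 (step 8): P = [1, 2, 3, 4] / [6, 8] / [7] / [9];  Q = [1, 2, 5, 7] / [3, 8] / [4] / [6]
  Insert 5 (step 9): P = [1, 2, 3, 4, 5] / [6, 8] / [7] / [9];  Q = [1, 2, 5, 7, 9] / [3, 8] / [4] / [6]
Final shape: (5, 2, 1, 1).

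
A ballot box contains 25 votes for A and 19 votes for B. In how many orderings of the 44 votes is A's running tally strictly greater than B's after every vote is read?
Strict-lead orderings = 192113383644

Total orderings of the 44 votes with 25 for A: C(44, 25) = 1408831480056. By the Bertrand ballot formula (Cycle Lemma / reflection principle), the number of orderings in which A is strictly ahead of B throughout is (p − q)/(p + q) · C(p + q, p) = (25 − 19)/(25 + 19) · 1408831480056 = 192113383644.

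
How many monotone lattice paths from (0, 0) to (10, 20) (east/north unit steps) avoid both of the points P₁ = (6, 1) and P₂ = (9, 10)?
Number of paths = 28983812

Inclusion–exclusion. Total paths: C(30, 10) = 30045015. Through P₁: C(7, 6)·C(23, 4) = 61985. Through P₂: C(19, 9)·C(11, 1) = 1016158. Since P₁ is strictly southwest of P₂, a monotone path through both must visit P₁ then P₂; paths through both = C(7, 6)·C(12, 3)·C(11, 1) = 16940. Avoid both = 30045015 − 61985 − 1016158 + 16940 = 28983812.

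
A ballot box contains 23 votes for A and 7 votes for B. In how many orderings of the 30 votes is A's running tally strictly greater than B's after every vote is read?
Strict-lead orderings = 1085760

Total orderings of the 30 votes with 23 for A: C(30, 23) = 2035800. By the Bertrand ballot formula (Cycle Lemma / reflection principle), the number of orderings in which A is strictly ahead of B throughout is (p − q)/(p + q) · C(p + q, p) = (23 − 7)/(23 + 7) · 2035800 = 1085760.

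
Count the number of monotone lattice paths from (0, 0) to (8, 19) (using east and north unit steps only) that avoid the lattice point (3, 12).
Number of paths = 1859715

Total paths from (0, 0) to (8, 19): C(27, 8) = 2220075. Paths through (3, 12): (paths (0, 0) → (3, 12)) × (paths (3, 12) → (8, 19)) = C(15, 3) · C(12, 5) = 455 · 792 = 360360. Avoidance count = 2220075 − 360360 = 1859715.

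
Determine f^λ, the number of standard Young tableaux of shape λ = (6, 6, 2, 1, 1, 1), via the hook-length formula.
# SYT of shape (6, 6, 2, 1, 1, 1) = 891072

Hook-length formula: f^λ = n! / Π hook(c), product over all cells c of the Young diagram. For λ = (6, 6, 2, 1, 1, 1), n = 17 boxes. Hook lengths by row (left-to-right, top-to-bottom): [11, 7, 5, 4, 3, 2]; [10, 6, 4, 3, 2, 1]; [5, 1]; [3]; [2]; [1]. Product of hooks = 399168000. So f^λ = 17! / 399168000 = 355687428096000 / 399168000 = 891072.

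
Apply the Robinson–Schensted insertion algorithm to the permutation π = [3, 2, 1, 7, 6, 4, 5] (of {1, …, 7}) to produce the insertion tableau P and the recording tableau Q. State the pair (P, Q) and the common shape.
P = [1, 4, 5] / [2, 6] / [3, 7];  Q = [1, 4, 7] / [2, 5] / [3, 6];  common shape = (3, 2, 2)

Row-insert the values π_1, π_2, … into P one at a time, bumping the leftmost entry strictly greater than the inserted value down to the next row. The recording tableau Q records, in position (i, j), the step at which that cell was added to P.
  Insert 3 (step 1): P = [3];  Q = [1]
  Insert 2 (step 2): P = [2] / [3];  Q = [1] / [2]
  Insert 1 (step 3): P = [1] / [2] / [3];  Q = [1] / [2] / [3]
  Insert 7 (step 4): P = [1, 7] / [2] / [3];  Q = [1, 4] / [2] / [3]
  Insert 6 (step 5): P = [1, 6] / [2, 7] / [3];  Q = [1, 4] / [2, 5] / [3]
  Insert 4 (step 6): P = [1, 4] / [2, 6] / [3, 7];  Q = [1, 4] / [2, 5] / [3, 6]
  Insert 5 (step 7): P = [1, 4, 5] / [2, 6] / [3, 7];  Q = [1, 4, 7] / [2, 5] / [3, 6]
Final shape: (3, 2, 2).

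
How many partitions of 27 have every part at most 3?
p(27, parts ≤ 3) = 75

Use the recurrence p(n, m) = p(n, m−1) + p(n−m, m): either the largest part is < m (count p(n, m−1)) or the largest part is exactly m (remove one copy of m, count p(n−m, m)). With p(0, ·) = 1 this gives p(27, parts ≤ 3) = 75. (By conjugating Young diagrams, this also counts partitions of 27 into at most 3 parts.)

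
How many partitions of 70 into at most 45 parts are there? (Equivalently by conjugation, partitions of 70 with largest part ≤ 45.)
p(70, parts ≤ 45) = 4080630

Use the recurrence p(n, m) = p(n, m−1) + p(n−m, m): either the largest part is < m (count p(n, m−1)) or the largest part is exactly m (remove one copy of m, count p(n−m, m)). With p(0, ·) = 1 this gives p(70, parts ≤ 45) = 4080630. (By conjugating Young diagrams, this also counts partitions of 70 into at most 45 parts.)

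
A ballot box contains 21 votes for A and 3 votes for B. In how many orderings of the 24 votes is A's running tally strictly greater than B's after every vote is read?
Strict-lead orderings = 1518

Total orderings of the 24 votes with 21 for A: C(24, 21) = 2024. By the Bertrand ballot formula (Cycle Lemma / reflection principle), the number of orderings in which A is strictly ahead of B throughout is (p − q)/(p + q) · C(p + q, p) = (21 − 3)/(21 + 3) · 2024 = 1518.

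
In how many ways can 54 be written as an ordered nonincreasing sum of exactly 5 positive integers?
p(54, 5 parts) = 3507

Partitions of n into exactly k parts are in bijection with partitions of n − k into at most k parts (subtract 1 from each part). So p(54, exactly 5) = p(49, parts ≤ 5). Computing via the recurrence p(m, j) = p(m, j−1) + p(m−j, j) gives 3507.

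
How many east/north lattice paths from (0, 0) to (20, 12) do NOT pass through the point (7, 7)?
Number of paths = 196387464

Total paths from (0, 0) to (20, 12): C(32, 20) = 225792840. Paths through (7, 7): (paths (0, 0) → (7, 7)) × (paths (7, 7) → (20, 12)) = C(14, 7) · C(18, 13) = 3432 · 8568 = 29405376. Avoidance count = 225792840 − 29405376 = 196387464.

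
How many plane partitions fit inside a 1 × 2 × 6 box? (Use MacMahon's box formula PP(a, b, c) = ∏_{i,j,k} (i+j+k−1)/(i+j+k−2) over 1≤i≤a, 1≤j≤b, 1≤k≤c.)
PP(1, 2, 6) = 28

Evaluate the triple product over i = 1..1, j = 1..2, k = 1..6. The factors are (2/1) · (3/2) · (4/3) · (5/4) · (6/5) · (7/6) · (3/2) · (4/3) · … (12 factors total). The numerators and denominators telescope so the product is an integer; carrying out the multiplication exactly gives PP(1, 2, 6) = 28.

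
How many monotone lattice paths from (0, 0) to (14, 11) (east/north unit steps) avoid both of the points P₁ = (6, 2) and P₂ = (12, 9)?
Number of paths = 2301428

Inclusion–exclusion. Total paths: C(25, 14) = 4457400. Through P₁: C(8, 6)·C(17, 8) = 680680. Through P₂: C(21, 12)·C(4, 2) = 1763580. Since P₁ is strictly southwest of P₂, a monotone path through both must visit P₁ then P₂; paths through both = C(8, 6)·C(13, 6)·C(4, 2) = 288288. Avoid both = 4457400 − 680680 − 1763580 + 288288 = 2301428.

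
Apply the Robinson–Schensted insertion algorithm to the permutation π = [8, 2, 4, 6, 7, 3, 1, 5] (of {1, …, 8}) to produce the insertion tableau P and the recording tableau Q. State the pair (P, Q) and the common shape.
P = [1, 3, 5, 7] / [2, 6] / [4] / [8];  Q = [1, 3, 4, 5] / [2, 8] / [6] / [7];  common shape = (4, 2, 1, 1)

Row-insert the values π_1, π_2, … into P one at a time, bumping the leftmost entry strictly greater than the inserted value down to the next row. The recording tableau Q records, in position (i, j), the step at which that cell was added to P.
  Insert 8 (step 1): P = [8];  Q = [1]
  Insert 2 (step 2): P = [2] / [8];  Q = [1] / [2]
  Insert 4 (step 3): P = [2, 4] / [8];  Q = [1, 3] / [2]
  Insert 6 (step 4): P = [2, 4, 6] / [8];  Q = [1, 3, 4] / [2]
  Insert 7 (step 5): P = [2, 4, 6, 7] / [8];  Q = [1, 3, 4, 5] / [2]
  Insert 3 (step 6): P = [2, 3, 6, 7] / [4] / [8];  Q = [1, 3, 4, 5] / [2] / [6]
  Insert 1 (step 7): P = [1, 3, 6, 7] / [2] / [4] / [8];  Q = [1, 3, 4, 5] / [2] / [6] / [7]
  Insert 5 (step 8): P = [1, 3, 5, 7] / [2, 6] / [4] / [8];  Q = [1, 3, 4, 5] / [2, 8] / [6] / [7]
Final shape: (4, 2, 1, 1).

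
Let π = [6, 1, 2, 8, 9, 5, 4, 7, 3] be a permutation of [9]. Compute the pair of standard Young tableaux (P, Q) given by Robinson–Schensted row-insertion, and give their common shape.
P = [1, 2, 3, 7] / [4, 8, 9] / [5] / [6];  Q = [1, 3, 4, 5] / [2, 6, 8] / [7] / [9];  common shape = (4, 3, 1, 1)

Row-insert the values π_1, π_2, … into P one at a time, bumping the leftmost entry strictly greater than the inserted value down to the next row. The recording tableau Q records, in position (i, j), the step at which that cell was added to P.
  Insert 6 (step 1): P = [6];  Q = [1]
  Insert 1 (step 2): P = [1] / [6];  Q = [1] / [2]
  Insert 2 (step 3): P = [1, 2] / [6];  Q = [1, 3] / [2]
  Insert 8 (step 4): P = [1, 2, 8] / [6];  Q = [1, 3, 4] / [2]
  Insert 9 (step 5): P = [1, 2, 8, 9] / [6];  Q = [1, 3, 4, 5] / [2]
  Insert 5 (step 6): P = [1, 2, 5, 9] / [6, 8];  Q = [1, 3, 4, 5] / [2, 6]
  Insert 4 (step 7): P = [1, 2, 4, 9] / [5, 8] / [6];  Q = [1, 3, 4, 5] / [2, 6] / [7]
  Insert 7 (step 8): P = [1, 2, 4, 7] / [5, 8, 9] / [6];  Q = [1, 3, 4, 5] / [2, 6, 8] / [7]
  Insert 3 (step 9): P = [1, 2, 3, 7] / [4, 8, 9] / [5] / [6];  Q = [1, 3, 4, 5] / [2, 6, 8] / [7] / [9]
Final shape: (4, 3, 1, 1).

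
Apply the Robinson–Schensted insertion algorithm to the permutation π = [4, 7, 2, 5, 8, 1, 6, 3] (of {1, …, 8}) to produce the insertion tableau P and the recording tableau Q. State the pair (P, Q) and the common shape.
P = [1, 3, 6] / [2, 5, 8] / [4, 7];  Q = [1, 2, 5] / [3, 4, 7] / [6, 8];  common shape = (3, 3, 2)

Row-insert the values π_1, π_2, … into P one at a time, bumping the leftmost entry strictly greater than the inserted value down to the next row. The recording tableau Q records, in position (i, j), the step at which that cell was added to P.
  Insert 4 (step 1): P = [4];  Q = [1]
  Insert 7 (step 2): P = [4, 7];  Q = [1, 2]
  Insert 2 (step 3): P = [2, 7] / [4];  Q = [1, 2] / [3]
  Insert 5 (step 4): P = [2, 5] / [4, 7];  Q = [1, 2] / [3, 4]
  Insert 8 (step 5): P = [2, 5, 8] / [4, 7];  Q = [1, 2, 5] / [3, 4]
  Insert 1 (step 6): P = [1, 5, 8] / [2, 7] / [4];  Q = [1, 2, 5] / [3, 4] / [6]
  Insert 6 (step 7): P = [1, 5, 6] / [2, 7, 8] / [4];  Q = [1, 2, 5] / [3, 4, 7] / [6]
  Insert 3 (step 8): P = [1, 3, 6] / [2, 5, 8] / [4, 7];  Q = [1, 2, 5] / [3, 4, 7] / [6, 8]
Final shape: (3, 3, 2).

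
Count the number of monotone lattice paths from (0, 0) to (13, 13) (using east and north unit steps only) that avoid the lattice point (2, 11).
Number of paths = 10394516

Total paths from (0, 0) to (13, 13): C(26, 13) = 10400600. Paths through (2, 11): (paths (0, 0) → (2, 11)) × (paths (2, 11) → (13, 13)) = C(13, 2) · C(13, 11) = 78 · 78 = 6084. Avoidance count = 10400600 − 6084 = 10394516.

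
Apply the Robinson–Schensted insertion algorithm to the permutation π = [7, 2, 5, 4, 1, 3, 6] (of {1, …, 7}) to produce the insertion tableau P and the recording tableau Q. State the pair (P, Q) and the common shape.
P = [1, 3, 6] / [2, 4] / [5] / [7];  Q = [1, 3, 7] / [2, 6] / [4] / [5];  common shape = (3, 2, 1, 1)

Row-insert the values π_1, π_2, … into P one at a time, bumping the leftmost entry strictly greater than the inserted value down to the next row. The recording tableau Q records, in position (i, j), the step at which that cell was added to P.
  Insert 7 (step 1): P = [7];  Q = [1]
  Insert 2 (step 2): P = [2] / [7];  Q = [1] / [2]
  Insert 5 (step 3): P = [2, 5] / [7];  Q = [1, 3] / [2]
  Insert 4 (step 4): P = [2, 4] / [5] / [7];  Q = [1, 3] / [2] / [4]
  Insert 1 (step 5): P = [1, 4] / [2] / [5] / [7];  Q = [1, 3] / [2] / [4] / [5]
  Insert 3 (step 6): P = [1, 3] / [2, 4] / [5] / [7];  Q = [1, 3] / [2, 6] / [4] / [5]
  Insert 6 (step 7): P = [1, 3, 6] / [2, 4] / [5] / [7];  Q = [1, 3, 7] / [2, 6] / [4] / [5]
Final shape: (3, 2, 1, 1).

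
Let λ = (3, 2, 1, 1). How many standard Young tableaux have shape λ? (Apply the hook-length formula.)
# SYT of shape (3, 2, 1, 1) = 35

Hook-length formula: f^λ = n! / Π hook(c), product over all cells c of the Young diagram. For λ = (3, 2, 1, 1), n = 7 boxes. Hook lengths by row (left-to-right, top-to-bottom): [6, 3, 1]; [4, 1]; [2]; [1]. Product of hooks = 144. So f^λ = 7! / 144 = 5040 / 144 = 35.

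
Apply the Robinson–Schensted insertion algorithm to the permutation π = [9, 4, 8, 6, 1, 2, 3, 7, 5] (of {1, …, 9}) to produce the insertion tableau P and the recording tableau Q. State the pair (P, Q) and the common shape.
P = [1, 2, 3, 5] / [4, 6, 7] / [8] / [9];  Q = [1, 3, 7, 8] / [2, 6, 9] / [4] / [5];  common shape = (4, 3, 1, 1)

Row-insert the values π_1, π_2, … into P one at a time, bumping the leftmost entry strictly greater than the inserted value down to the next row. The recording tableau Q records, in position (i, j), the step at which that cell was added to P.
  Insert 9 (step 1): P = [9];  Q = [1]
  Insert 4 (step 2): P = [4] / [9];  Q = [1] / [2]
  Insert 8 (step 3): P = [4, 8] / [9];  Q = [1, 3] / [2]
  Insert 6 (step 4): P = [4, 6] / [8] / [9];  Q = [1, 3] / [2] / [4]
  Insert 1 (step 5): P = [1, 6] / [4] / [8] / [9];  Q = [1, 3] / [2] / [4] / [5]
  Insert 2 (step 6): P = [1, 2] / [4, 6] / [8] / [9];  Q = [1, 3] / [2, 6] / [4] / [5]
  Insert 3 (step 7): P = [1, 2, 3] / [4, 6] / [8] / [9];  Q = [1, 3, 7] / [2, 6] / [4] / [5]
  Insert 7 (step 8): P = [1, 2, 3, 7] / [4, 6] / [8] / [9];  Q = [1, 3, 7, 8] / [2, 6] / [4] / [5]
  Insert 5 (step 9): P = [1, 2, 3, 5] / [4, 6, 7] / [8] / [9];  Q = [1, 3, 7, 8] / [2, 6, 9] / [4] / [5]
Final shape: (4, 3, 1, 1).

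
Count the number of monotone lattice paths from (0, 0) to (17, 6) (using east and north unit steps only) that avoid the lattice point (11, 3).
Number of paths = 70371

Total paths from (0, 0) to (17, 6): C(23, 17) = 100947. Paths through (11, 3): (paths (0, 0) → (11, 3)) × (paths (11, 3) → (17, 6)) = C(14, 11) · C(9, 6) = 364 · 84 = 30576. Avoidance count = 100947 − 30576 = 70371.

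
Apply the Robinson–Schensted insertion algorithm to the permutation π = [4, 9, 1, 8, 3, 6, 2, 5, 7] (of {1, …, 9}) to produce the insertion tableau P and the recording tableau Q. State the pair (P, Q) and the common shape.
P = [1, 2, 5, 7] / [3, 6] / [4, 8] / [9];  Q = [1, 2, 6, 9] / [3, 4] / [5, 8] / [7];  common shape = (4, 2, 2, 1)

Row-insert the values π_1, π_2, … into P one at a time, bumping the leftmost entry strictly greater than the inserted value down to the next row. The recording tableau Q records, in position (i, j), the step at which that cell was added to P.
  Insert 4 (step 1): P = [4];  Q = [1]
  Insert 9 (step 2): P = [4, 9];  Q = [1, 2]
  Insert 1 (step 3): P = [1, 9] / [4];  Q = [1, 2] / [3]
  Insert 8 (step 4): P = [1, 8] / [4, 9];  Q = [1, 2] / [3, 4]
  Insert 3 (step 5): P = [1, 3] / [4, 8] / [9];  Q = [1, 2] / [3, 4] / [5]
  Insert 6 (step 6): P = [1, 3, 6] / [4, 8] / [9];  Q = [1, 2, 6] / [3, 4] / [5]
  Insert 2 (step 7): P = [1, 2, 6] / [3, 8] / [4] / [9];  Q = [1, 2, 6] / [3, 4] / [5] / [7]
  Insert 5 (step 8): P = [1, 2, 5] / [3, 6] / [4, 8] / [9];  Q = [1, 2, 6] / [3, 4] / [5, 8] / [7]
  Insert 7 (step 9): P = [1, 2, 5, 7] / [3, 6] / [4, 8] / [9];  Q = [1, 2, 6, 9] / [3, 4] / [5, 8] / [7]
Final shape: (4, 2, 2, 1).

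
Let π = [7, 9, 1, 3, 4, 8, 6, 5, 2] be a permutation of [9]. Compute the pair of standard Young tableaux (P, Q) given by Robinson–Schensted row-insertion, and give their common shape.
P = [1, 2, 4, 5] / [3, 8] / [6] / [7] / [9];  Q = [1, 2, 5, 6] / [3, 4] / [7] / [8] / [9];  common shape = (4, 2, 1, 1, 1)

Row-insert the values π_1, π_2, … into P one at a time, bumping the leftmost entry strictly greater than the inserted value down to the next row. The recording tableau Q records, in position (i, j), the step at which that cell was added to P.
  Insert 7 (step 1): P = [7];  Q = [1]
  Insert 9 (step 2): P = [7, 9];  Q = [1, 2]
  Insert 1 (step 3): P = [1, 9] / [7];  Q = [1, 2] / [3]
  Insert 3 (step 4): P = [1, 3] / [7, 9];  Q = [1, 2] / [3, 4]
  Insert 4 (step 5): P = [1, 3, 4] / [7, 9];  Q = [1, 2, 5] / [3, 4]
  Insert 8 (step 6): P = [1, 3, 4, 8] / [7, 9];  Q = [1, 2, 5, 6] / [3, 4]
  Insert 6 (step 7): P = [1, 3, 4, 6] / [7, 8] / [9];  Q = [1, 2, 5, 6] / [3, 4] / [7]
  Insert 5 (step 8): P = [1, 3, 4, 5] / [6, 8] / [7] / [9];  Q = [1, 2, 5, 6] / [3, 4] / [7] / [8]
  Insert 2 (step 9): P = [1, 2, 4, 5] / [3, 8] / [6] / [7] / [9];  Q = [1, 2, 5, 6] / [3, 4] / [7] / [8] / [9]
Final shape: (4, 2, 1, 1, 1).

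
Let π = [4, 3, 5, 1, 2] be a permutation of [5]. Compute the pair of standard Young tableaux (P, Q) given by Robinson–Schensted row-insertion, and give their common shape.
P = [1, 2] / [3, 5] / [4];  Q = [1, 3] / [2, 5] / [4];  common shape = (2, 2, 1)

Row-insert the values π_1, π_2, … into P one at a time, bumping the leftmost entry strictly greater than the inserted value down to the next row. The recording tableau Q records, in position (i, j), the step at which that cell was added to P.
  Insert 4 (step 1): P = [4];  Q = [1]
  Insert 3 (step 2): P = [3] / [4];  Q = [1] / [2]
  Insert 5 (step 3): P = [3, 5] / [4];  Q = [1, 3] / [2]
  Insert 1 (step 4): P = [1, 5] / [3] / [4];  Q = [1, 3] / [2] / [4]
  Insert 2 (step 5): P = [1, 2] / [3, 5] / [4];  Q = [1, 3] / [2, 5] / [4]
Final shape: (2, 2, 1).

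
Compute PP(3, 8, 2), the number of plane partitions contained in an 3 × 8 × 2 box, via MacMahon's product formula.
PP(3, 8, 2) = 9075

Evaluate the triple product over i = 1..3, j = 1..8, k = 1..2. The factors are (2/1) · (3/2) · (3/2) · (4/3) · (4/3) · (5/4) · (5/4) · (6/5) · … (48 factors total). The numerators and denominators telescope so the product is an integer; carrying out the multiplication exactly gives PP(3, 8, 2) = 9075.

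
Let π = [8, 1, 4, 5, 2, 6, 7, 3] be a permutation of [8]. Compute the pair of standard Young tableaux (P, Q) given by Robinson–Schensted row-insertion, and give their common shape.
P = [1, 2, 3, 6, 7] / [4, 5] / [8];  Q = [1, 3, 4, 6, 7] / [2, 8] / [5];  common shape = (5, 2, 1)

Row-insert the values π_1, π_2, … into P one at a time, bumping the leftmost entry strictly greater than the inserted value down to the next row. The recording tableau Q records, in position (i, j), the step at which that cell was added to P.
  Insert 8 (step 1): P = [8];  Q = [1]
  Insert 1 (step 2): P = [1] / [8];  Q = [1] / [2]
  Insert 4 (step 3): P = [1, 4] / [8];  Q = [1, 3] / [2]
  Insert 5 (step 4): P = [1, 4, 5] / [8];  Q = [1, 3, 4] / [2]
  Insert 2 (step 5): P = [1, 2, 5] / [4] / [8];  Q = [1, 3, 4] / [2] / [5]
  Insert 6 (step 6): P = [1, 2, 5, 6] / [4] / [8];  Q = [1, 3, 4, 6] / [2] / [5]
  Insert 7 (step 7): P = [1, 2, 5, 6, 7] / [4] / [8];  Q = [1, 3, 4, 6, 7] / [2] / [5]
  Insert 3 (step 8): P = [1, 2, 3, 6, 7] / [4, 5] / [8];  Q = [1, 3, 4, 6, 7] / [2, 8] / [5]
Final shape: (5, 2, 1).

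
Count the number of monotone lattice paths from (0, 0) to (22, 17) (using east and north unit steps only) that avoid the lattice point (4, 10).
Number of paths = 50539937110

Total paths from (0, 0) to (22, 17): C(39, 22) = 51021117810. Paths through (4, 10): (paths (0, 0) → (4, 10)) × (paths (4, 10) → (22, 17)) = C(14, 4) · C(25, 18) = 1001 · 480700 = 481180700. Avoidance count = 51021117810 − 481180700 = 50539937110.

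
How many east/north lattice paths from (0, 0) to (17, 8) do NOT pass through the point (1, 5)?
Number of paths = 1075761

Total paths from (0, 0) to (17, 8): C(25, 17) = 1081575. Paths through (1, 5): (paths (0, 0) → (1, 5)) × (paths (1, 5) → (17, 8)) = C(6, 1) · C(19, 16) = 6 · 969 = 5814. Avoidance count = 1081575 − 5814 = 1075761.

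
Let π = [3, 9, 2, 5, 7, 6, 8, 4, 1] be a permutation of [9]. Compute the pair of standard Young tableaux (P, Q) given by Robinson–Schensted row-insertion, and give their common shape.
P = [1, 4, 6, 8] / [2, 5] / [3] / [7] / [9];  Q = [1, 2, 5, 7] / [3, 4] / [6] / [8] / [9];  common shape = (4, 2, 1, 1, 1)

Row-insert the values π_1, π_2, … into P one at a time, bumping the leftmost entry strictly greater than the inserted value down to the next row. The recording tableau Q records, in position (i, j), the step at which that cell was added to P.
  Insert 3 (step 1): P = [3];  Q = [1]
  Insert 9 (step 2): P = [3, 9];  Q = [1, 2]
  Insert 2 (step 3): P = [2, 9] / [3];  Q = [1, 2] / [3]
  Insert 5 (step 4): P = [2, 5] / [3, 9];  Q = [1, 2] / [3, 4]
  Insert 7 (step 5): P = [2, 5, 7] / [3, 9];  Q = [1, 2, 5] / [3, 4]
  Insert 6 (step 6): P = [2, 5, 6] / [3, 7] / [9];  Q = [1, 2, 5] / [3, 4] / [6]
  Insert 8 (step 7): P = [2, 5, 6, 8] / [3, 7] / [9];  Q = [1, 2, 5, 7] / [3, 4] / [6]
  Insert 4 (step 8): P = [2, 4, 6, 8] / [3, 5] / [7] / [9];  Q = [1, 2, 5, 7] / [3, 4] / [6] / [8]
  Insert 1 (step 9): P = [1, 4, 6, 8] / [2, 5] / [3] / [7] / [9];  Q = [1, 2, 5, 7] / [3, 4] / [6] / [8] / [9]
Final shape: (4, 2, 1, 1, 1).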